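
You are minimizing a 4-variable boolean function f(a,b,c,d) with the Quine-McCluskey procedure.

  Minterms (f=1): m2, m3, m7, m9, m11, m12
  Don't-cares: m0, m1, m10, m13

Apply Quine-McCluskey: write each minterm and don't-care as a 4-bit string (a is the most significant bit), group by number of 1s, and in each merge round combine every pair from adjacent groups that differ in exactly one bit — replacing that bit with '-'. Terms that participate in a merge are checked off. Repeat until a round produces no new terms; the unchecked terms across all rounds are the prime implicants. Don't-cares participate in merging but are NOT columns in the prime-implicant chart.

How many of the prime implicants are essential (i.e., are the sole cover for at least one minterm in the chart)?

2

[col 0] 0000*, 0001*, 0010*, 0011*, 0111*, 1001*, 1010*, 1011*, 1100*, 1101*
[col 1] -001*, -010*, -011*, 0-11, 00-0*, 00-1*, 000-*, 001-*, 1-01, 10-1*, 101-*, 110-
[col 2] -0-1, -01-, 00--
Prime implicants: -0-1, -01-, 0-11, 00--, 1-01, 110-
PI chart (minterm → PIs covering it):
  2 | -01-,00--
  3 | -0-1,-01-,0-11,00--
  7 | 0-11  (sole → essential)
  9 | -0-1,1-01
  11 | -0-1,-01-
  12 | 110-  (sole → essential)
Essential prime implicants: 0-11, 110-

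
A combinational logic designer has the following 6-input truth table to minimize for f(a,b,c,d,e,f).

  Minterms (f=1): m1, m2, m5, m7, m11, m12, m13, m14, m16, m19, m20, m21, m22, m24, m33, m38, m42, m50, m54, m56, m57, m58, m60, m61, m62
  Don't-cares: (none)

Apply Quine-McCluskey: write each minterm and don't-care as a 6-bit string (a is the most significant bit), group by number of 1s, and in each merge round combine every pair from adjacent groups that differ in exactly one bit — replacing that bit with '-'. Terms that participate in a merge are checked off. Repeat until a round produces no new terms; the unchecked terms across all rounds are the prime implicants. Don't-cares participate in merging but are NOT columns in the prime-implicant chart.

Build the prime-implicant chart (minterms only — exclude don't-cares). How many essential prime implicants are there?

10

size-2^0 implicants → 000001(✓)  000010  000101(✓)  000111(✓)  001011  001100(✓)  001101(✓)  001110(✓)  010000(✓)  010011  010100(✓)  010101(✓)  010110(✓)  011000(✓)  100001(✓)  100110(✓)  101010(✓)  110010(✓)  110110(✓)  111000(✓)  111001(✓)  111010(✓)  111100(✓)  111101(✓)  111110(✓)
size-2^1 implicants → -00001  -10110  -11000  0-0101  00-101  000-01  0001-1  0011-0  00110-  01-000  010-00  0101-0  01010-  1-0110  1-1010  11-010(✓)  11-110(✓)  110-10(✓)  111-00(✓)  111-01(✓)  111-10(✓)  1110-0(✓)  11100-(✓)  1111-0(✓)  11110-(✓)
size-2^2 implicants → 11--10  111--0  111-0-
Unchecked terms (primes): -00001, -10110, -11000, 0-0101, 00-101, 000-01, 000010, 0001-1, 001011, 0011-0, 00110-, 01-000, 010-00, 010011, 0101-0, 01010-, 1-0110, 1-1010, 11--10, 111--0, 111-0-
Minterm coverage:
  m1 ⊆ -00001,000-01
  m2 ⊆ 000010 [E]
  m5 ⊆ 0-0101,00-101,000-01,0001-1
  m7 ⊆ 0001-1 [E]
  m11 ⊆ 001011 [E]
  m12 ⊆ 0011-0,00110-
  m13 ⊆ 00-101,00110-
  m14 ⊆ 0011-0 [E]
  m16 ⊆ 01-000,010-00
  m19 ⊆ 010011 [E]
  m20 ⊆ 010-00,0101-0,01010-
  m21 ⊆ 0-0101,01010-
  m22 ⊆ -10110,0101-0
  m24 ⊆ -11000,01-000
  m33 ⊆ -00001 [E]
  m38 ⊆ 1-0110 [E]
  m42 ⊆ 1-1010 [E]
  m50 ⊆ 11--10 [E]
  m54 ⊆ -10110,1-0110,11--10
  m56 ⊆ -11000,111--0,111-0-
  m57 ⊆ 111-0- [E]
  m58 ⊆ 1-1010,11--10,111--0
  m60 ⊆ 111--0,111-0-
  m61 ⊆ 111-0- [E]
  m62 ⊆ 11--10,111--0
E = {-00001, 000010, 0001-1, 001011, 0011-0, 010011, 1-0110, 1-1010, 11--10, 111-0-}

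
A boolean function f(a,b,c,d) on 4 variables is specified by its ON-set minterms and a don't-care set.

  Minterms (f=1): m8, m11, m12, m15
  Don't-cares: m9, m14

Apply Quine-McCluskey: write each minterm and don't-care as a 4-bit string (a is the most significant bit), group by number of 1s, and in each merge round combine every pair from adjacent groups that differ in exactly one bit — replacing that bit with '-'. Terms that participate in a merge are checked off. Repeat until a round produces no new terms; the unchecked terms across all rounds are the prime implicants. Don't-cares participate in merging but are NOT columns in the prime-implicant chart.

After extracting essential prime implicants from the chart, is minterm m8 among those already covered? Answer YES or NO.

Round 0: 1000✓ 1001✓ 1011✓ 1100✓ 1110✓ 1111✓
Round 1: 1-00 1-11 10-1 100- 11-0 111-
PIs = {1-00, 1-11, 10-1, 100-, 11-0, 111-}
Coverage chart:
  m8: 1-00,100-
  m11: 1-11,10-1
  m12: 1-00,11-0
  m15: 1-11,111-
(no essential prime implicants)

NO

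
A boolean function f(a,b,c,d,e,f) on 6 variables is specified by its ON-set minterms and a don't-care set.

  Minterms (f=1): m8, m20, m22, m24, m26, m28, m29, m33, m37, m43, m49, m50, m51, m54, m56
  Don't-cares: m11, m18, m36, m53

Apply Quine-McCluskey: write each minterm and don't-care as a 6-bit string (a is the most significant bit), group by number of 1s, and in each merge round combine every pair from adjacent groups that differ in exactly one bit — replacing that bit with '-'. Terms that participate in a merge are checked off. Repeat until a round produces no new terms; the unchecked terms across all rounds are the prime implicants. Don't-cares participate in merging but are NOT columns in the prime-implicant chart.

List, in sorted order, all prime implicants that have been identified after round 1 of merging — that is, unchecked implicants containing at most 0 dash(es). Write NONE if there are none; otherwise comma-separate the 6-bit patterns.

NONE

size-2^0 implicants → 001000(✓)  001011(✓)  010010(✓)  010100(✓)  010110(✓)  011000(✓)  011010(✓)  011100(✓)  011101(✓)  100001(✓)  100100(✓)  100101(✓)  101011(✓)  110001(✓)  110010(✓)  110011(✓)  110101(✓)  110110(✓)  111000(✓)
size-2^1 implicants → -01011  -10010(✓)  -10110(✓)  -11000  0-1000  01-010  01-100  010-10(✓)  0101-0  011-00  0110-0  01110-  1-0001(✓)  1-0101(✓)  100-01(✓)  10010-  110-01(✓)  110-10(✓)  1100-1  11001-
size-2^2 implicants → -10-10  1-0-01
Unchecked terms (primes): -01011, -10-10, -11000, 0-1000, 01-010, 01-100, 0101-0, 011-00, 0110-0, 01110-, 1-0-01, 10010-, 1100-1, 11001-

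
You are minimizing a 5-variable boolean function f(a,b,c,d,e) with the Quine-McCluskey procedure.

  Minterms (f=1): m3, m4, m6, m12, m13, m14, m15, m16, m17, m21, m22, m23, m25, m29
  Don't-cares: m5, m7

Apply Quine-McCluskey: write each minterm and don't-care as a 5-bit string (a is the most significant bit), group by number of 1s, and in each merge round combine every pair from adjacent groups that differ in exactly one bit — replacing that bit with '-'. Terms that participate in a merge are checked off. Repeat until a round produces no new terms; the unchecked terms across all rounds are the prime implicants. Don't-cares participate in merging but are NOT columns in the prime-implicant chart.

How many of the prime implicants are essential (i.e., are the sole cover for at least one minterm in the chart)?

[col 0] 00011*, 00100*, 00101*, 00110*, 00111*, 01100*, 01101*, 01110*, 01111*, 10000*, 10001*, 10101*, 10110*, 10111*, 11001*, 11101*
[col 1] -0101*, -0110*, -0111*, -1101*, 0-100*, 0-101*, 0-110*, 0-111*, 00-11, 001-0*, 001-1*, 0010-*, 0011-*, 011-0*, 011-1*, 0110-*, 0111-*, 1-001*, 1-101*, 10-01*, 1000-, 101-1*, 1011-*, 11-01*
[col 2] --101, -01-1, -011-, 0-1-0*, 0-1-1*, 0-10-*, 0-11-*, 001--*, 011--*, 1--01
[col 3] 0-1--
Prime implicants: --101, -01-1, -011-, 0-1--, 00-11, 1--01, 1000-
PI chart (minterm → PIs covering it):
  3 | 00-11  (sole → essential)
  4 | 0-1--  (sole → essential)
  6 | -011-,0-1--
  12 | 0-1--  (sole → essential)
  13 | --101,0-1--
  14 | 0-1--  (sole → essential)
  15 | 0-1--  (sole → essential)
  16 | 1000-  (sole → essential)
  17 | 1--01,1000-
  21 | --101,-01-1,1--01
  22 | -011-  (sole → essential)
  23 | -01-1,-011-
  25 | 1--01  (sole → essential)
  29 | --101,1--01
Essential prime implicants: -011-, 0-1--, 00-11, 1--01, 1000-

5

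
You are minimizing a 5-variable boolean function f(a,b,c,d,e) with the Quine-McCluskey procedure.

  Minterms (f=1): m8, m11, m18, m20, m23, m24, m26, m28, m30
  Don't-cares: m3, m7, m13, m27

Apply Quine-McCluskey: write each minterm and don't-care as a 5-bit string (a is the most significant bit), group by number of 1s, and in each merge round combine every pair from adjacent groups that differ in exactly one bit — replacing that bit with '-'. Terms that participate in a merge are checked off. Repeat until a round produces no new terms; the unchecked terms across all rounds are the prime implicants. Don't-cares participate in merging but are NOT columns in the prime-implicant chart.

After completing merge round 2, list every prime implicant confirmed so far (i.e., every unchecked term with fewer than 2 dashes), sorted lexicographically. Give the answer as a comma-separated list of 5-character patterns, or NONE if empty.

Round 0: 00011✓ 00111✓ 01000✓ 01011✓ 01101 10010✓ 10100✓ 10111✓ 11000✓ 11010✓ 11011✓ 11100✓ 11110✓
Round 1: -0111 -1000 -1011 0-011 00-11 1-010 1-100 11-00✓ 11-10✓ 110-0✓ 1101- 111-0✓
Round 2: 11--0
PIs = {-0111, -1000, -1011, 0-011, 00-11, 01101, 1-010, 1-100, 11--0, 1101-}

-0111, -1000, -1011, 0-011, 00-11, 01101, 1-010, 1-100, 1101-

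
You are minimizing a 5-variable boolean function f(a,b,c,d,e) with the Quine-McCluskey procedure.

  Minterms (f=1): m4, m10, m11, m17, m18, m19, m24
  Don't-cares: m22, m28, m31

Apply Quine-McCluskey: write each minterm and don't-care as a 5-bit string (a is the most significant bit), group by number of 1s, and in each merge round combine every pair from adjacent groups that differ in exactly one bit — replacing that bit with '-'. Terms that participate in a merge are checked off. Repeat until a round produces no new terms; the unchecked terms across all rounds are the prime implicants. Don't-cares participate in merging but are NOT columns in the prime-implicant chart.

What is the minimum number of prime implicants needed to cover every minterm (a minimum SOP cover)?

size-2^0 implicants → 00100  01010(✓)  01011(✓)  10001(✓)  10010(✓)  10011(✓)  10110(✓)  11000(✓)  11100(✓)  11111
size-2^1 implicants → 0101-  10-10  100-1  1001-  11-00
Unchecked terms (primes): 00100, 0101-, 10-10, 100-1, 1001-, 11-00, 11111
Minterm coverage:
  m4 ⊆ 00100 [E]
  m10 ⊆ 0101- [E]
  m11 ⊆ 0101- [E]
  m17 ⊆ 100-1 [E]
  m18 ⊆ 10-10,1001-
  m19 ⊆ 100-1,1001-
  m24 ⊆ 11-00 [E]
E = {00100, 0101-, 100-1, 11-00}
Petrick residual → 10-10
Cover = a'b'cd'e' + a'bc'd + ab'de' + ab'c'e + abd'e'  |cover|=5

5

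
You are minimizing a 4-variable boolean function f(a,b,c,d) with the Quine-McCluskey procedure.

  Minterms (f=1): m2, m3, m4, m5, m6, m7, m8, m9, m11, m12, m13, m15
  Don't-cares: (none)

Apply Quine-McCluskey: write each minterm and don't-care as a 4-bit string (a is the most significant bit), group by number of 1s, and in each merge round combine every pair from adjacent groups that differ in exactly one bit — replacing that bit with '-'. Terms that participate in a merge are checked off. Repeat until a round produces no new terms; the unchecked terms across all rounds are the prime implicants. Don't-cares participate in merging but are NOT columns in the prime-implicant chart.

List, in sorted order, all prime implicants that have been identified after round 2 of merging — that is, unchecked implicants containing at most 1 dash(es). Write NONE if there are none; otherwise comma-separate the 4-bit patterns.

NONE

size-2^0 implicants → 0010(✓)  0011(✓)  0100(✓)  0101(✓)  0110(✓)  0111(✓)  1000(✓)  1001(✓)  1011(✓)  1100(✓)  1101(✓)  1111(✓)
size-2^1 implicants → -011(✓)  -100(✓)  -101(✓)  -111(✓)  0-10(✓)  0-11(✓)  001-(✓)  01-0(✓)  01-1(✓)  010-(✓)  011-(✓)  1-00(✓)  1-01(✓)  1-11(✓)  10-1(✓)  100-(✓)  11-1(✓)  110-(✓)
size-2^2 implicants → --11  -1-1  -10-  0-1-  01--  1--1  1-0-
Unchecked terms (primes): --11, -1-1, -10-, 0-1-, 01--, 1--1, 1-0-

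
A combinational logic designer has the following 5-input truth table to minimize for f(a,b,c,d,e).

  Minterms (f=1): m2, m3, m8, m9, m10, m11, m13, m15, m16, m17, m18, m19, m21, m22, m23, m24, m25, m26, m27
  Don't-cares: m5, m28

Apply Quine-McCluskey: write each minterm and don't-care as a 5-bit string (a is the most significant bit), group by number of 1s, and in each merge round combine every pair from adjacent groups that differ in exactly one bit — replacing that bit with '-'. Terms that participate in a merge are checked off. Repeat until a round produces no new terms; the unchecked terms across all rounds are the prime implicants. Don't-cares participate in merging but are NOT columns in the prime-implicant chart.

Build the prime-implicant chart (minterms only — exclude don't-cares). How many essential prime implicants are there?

[col 0] 00010*, 00011*, 00101*, 01000*, 01001*, 01010*, 01011*, 01101*, 01111*, 10000*, 10001*, 10010*, 10011*, 10101*, 10110*, 10111*, 11000*, 11001*, 11010*, 11011*, 11100*
[col 1] -0010*, -0011*, -0101, -1000*, -1001*, -1010*, -1011*, 0-010*, 0-011*, 0-101, 0001-*, 01-01*, 01-11*, 010-0*, 010-1*, 0100-*, 0101-*, 011-1*, 1-000*, 1-001*, 1-010*, 1-011*, 10-01*, 10-10*, 10-11*, 100-0*, 100-1*, 1000-*, 1001-*, 101-1*, 1011-*, 11-00, 110-0*, 110-1*, 1100-*, 1101-*
[col 2] --010*, --011*, -001-*, -10-0*, -10-1*, -100-*, -101-*, 0-01-*, 01--1, 010--*, 1-0-0*, 1-0-1*, 1-00-*, 1-01-*, 10--1, 10-1-, 100--*, 110--*
[col 3] --01-, -10--, 1-0--
Prime implicants: --01-, -0101, -10--, 0-101, 01--1, 1-0--, 10--1, 10-1-, 11-00
PI chart (minterm → PIs covering it):
  2 | --01-  (sole → essential)
  3 | --01-  (sole → essential)
  8 | -10--  (sole → essential)
  9 | -10--,01--1
  10 | --01-,-10--
  11 | --01-,-10--,01--1
  13 | 0-101,01--1
  15 | 01--1  (sole → essential)
  16 | 1-0--  (sole → essential)
  17 | 1-0--,10--1
  18 | --01-,1-0--,10-1-
  19 | --01-,1-0--,10--1,10-1-
  21 | -0101,10--1
  22 | 10-1-  (sole → essential)
  23 | 10--1,10-1-
  24 | -10--,1-0--,11-00
  25 | -10--,1-0--
  26 | --01-,-10--,1-0--
  27 | --01-,-10--,1-0--
Essential prime implicants: --01-, -10--, 01--1, 1-0--, 10-1-

5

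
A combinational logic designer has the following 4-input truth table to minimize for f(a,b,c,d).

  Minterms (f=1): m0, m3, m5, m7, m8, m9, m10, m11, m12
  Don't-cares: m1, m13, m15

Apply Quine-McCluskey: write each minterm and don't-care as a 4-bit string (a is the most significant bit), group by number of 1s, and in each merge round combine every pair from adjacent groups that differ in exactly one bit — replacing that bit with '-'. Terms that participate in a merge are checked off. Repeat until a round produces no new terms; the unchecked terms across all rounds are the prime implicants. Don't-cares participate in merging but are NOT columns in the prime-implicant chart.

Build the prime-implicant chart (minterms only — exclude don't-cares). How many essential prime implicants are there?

4

Round 0: 0000✓ 0001✓ 0011✓ 0101✓ 0111✓ 1000✓ 1001✓ 1010✓ 1011✓ 1100✓ 1101✓ 1111✓
Round 1: -000✓ -001✓ -011✓ -101✓ -111✓ 0-01✓ 0-11✓ 00-1✓ 000-✓ 01-1✓ 1-00✓ 1-01✓ 1-11✓ 10-0✓ 10-1✓ 100-✓ 101-✓ 11-1✓ 110-✓
Round 2: --01✓ --11✓ -0-1✓ -00- -1-1✓ 0--1✓ 1--1✓ 1-0- 10--
Round 3: ---1
PIs = {---1, -00-, 1-0-, 10--}
Coverage chart:
  m0: -00- ←essential
  m3: ---1 ←essential
  m5: ---1 ←essential
  m7: ---1 ←essential
  m8: -00-,1-0-,10--
  m9: ---1,-00-,1-0-,10--
  m10: 10-- ←essential
  m11: ---1,10--
  m12: 1-0- ←essential
Essential: ---1, -00-, 1-0-, 10--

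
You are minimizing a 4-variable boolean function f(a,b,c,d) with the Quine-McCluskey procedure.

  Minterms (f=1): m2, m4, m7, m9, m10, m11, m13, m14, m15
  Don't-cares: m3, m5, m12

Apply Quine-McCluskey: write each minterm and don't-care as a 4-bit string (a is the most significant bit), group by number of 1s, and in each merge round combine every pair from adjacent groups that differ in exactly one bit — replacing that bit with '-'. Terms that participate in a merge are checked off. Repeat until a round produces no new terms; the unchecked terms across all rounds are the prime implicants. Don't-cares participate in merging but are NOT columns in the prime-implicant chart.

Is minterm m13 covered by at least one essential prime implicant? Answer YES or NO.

YES

size-2^0 implicants → 0010(✓)  0011(✓)  0100(✓)  0101(✓)  0111(✓)  1001(✓)  1010(✓)  1011(✓)  1100(✓)  1101(✓)  1110(✓)  1111(✓)
size-2^1 implicants → -010(✓)  -011(✓)  -100(✓)  -101(✓)  -111(✓)  0-11(✓)  001-(✓)  01-1(✓)  010-(✓)  1-01(✓)  1-10(✓)  1-11(✓)  10-1(✓)  101-(✓)  11-0(✓)  11-1(✓)  110-(✓)  111-(✓)
size-2^2 implicants → --11  -01-  -1-1  -10-  1--1  1-1-  11--
Unchecked terms (primes): --11, -01-, -1-1, -10-, 1--1, 1-1-, 11--
Minterm coverage:
  m2 ⊆ -01- [E]
  m4 ⊆ -10- [E]
  m7 ⊆ --11,-1-1
  m9 ⊆ 1--1 [E]
  m10 ⊆ -01-,1-1-
  m11 ⊆ --11,-01-,1--1,1-1-
  m13 ⊆ -1-1,-10-,1--1,11--
  m14 ⊆ 1-1-,11--
  m15 ⊆ --11,-1-1,1--1,1-1-,11--
E = {-01-, -10-, 1--1}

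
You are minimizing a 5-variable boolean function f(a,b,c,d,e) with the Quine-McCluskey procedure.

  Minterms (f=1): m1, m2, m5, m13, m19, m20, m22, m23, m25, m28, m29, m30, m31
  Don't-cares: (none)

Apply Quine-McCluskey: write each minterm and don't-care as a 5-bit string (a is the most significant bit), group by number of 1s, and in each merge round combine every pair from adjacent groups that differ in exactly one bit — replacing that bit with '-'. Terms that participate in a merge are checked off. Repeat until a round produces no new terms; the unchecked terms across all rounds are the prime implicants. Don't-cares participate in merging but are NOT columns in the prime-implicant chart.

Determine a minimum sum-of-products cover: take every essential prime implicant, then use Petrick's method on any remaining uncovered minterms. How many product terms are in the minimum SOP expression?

7

size-2^0 implicants → 00001(✓)  00010  00101(✓)  01101(✓)  10011(✓)  10100(✓)  10110(✓)  10111(✓)  11001(✓)  11100(✓)  11101(✓)  11110(✓)  11111(✓)
size-2^1 implicants → -1101  0-101  00-01  1-100(✓)  1-110(✓)  1-111(✓)  10-11  101-0(✓)  1011-(✓)  11-01  111-0(✓)  111-1(✓)  1110-(✓)  1111-(✓)
size-2^2 implicants → 1-1-0  1-11-  111--
Unchecked terms (primes): -1101, 0-101, 00-01, 00010, 1-1-0, 1-11-, 10-11, 11-01, 111--
Minterm coverage:
  m1 ⊆ 00-01 [E]
  m2 ⊆ 00010 [E]
  m5 ⊆ 0-101,00-01
  m13 ⊆ -1101,0-101
  m19 ⊆ 10-11 [E]
  m20 ⊆ 1-1-0 [E]
  m22 ⊆ 1-1-0,1-11-
  m23 ⊆ 1-11-,10-11
  m25 ⊆ 11-01 [E]
  m28 ⊆ 1-1-0,111--
  m29 ⊆ -1101,11-01,111--
  m30 ⊆ 1-1-0,1-11-,111--
  m31 ⊆ 1-11-,111--
E = {00-01, 00010, 1-1-0, 10-11, 11-01}
Petrick residual → -1101, 1-11-
Cover = bcd'e + a'b'd'e + a'b'c'de' + ace' + acd + ab'de + abd'e  |cover|=7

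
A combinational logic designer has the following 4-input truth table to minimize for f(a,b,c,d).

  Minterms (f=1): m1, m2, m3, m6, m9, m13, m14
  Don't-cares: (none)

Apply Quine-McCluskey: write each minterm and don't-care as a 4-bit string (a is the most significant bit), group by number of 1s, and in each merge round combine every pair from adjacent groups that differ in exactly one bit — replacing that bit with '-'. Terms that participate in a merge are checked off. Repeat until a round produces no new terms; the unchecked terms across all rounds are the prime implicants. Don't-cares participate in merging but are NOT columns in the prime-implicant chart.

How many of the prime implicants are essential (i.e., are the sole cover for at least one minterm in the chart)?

Round 0: 0001✓ 0010✓ 0011✓ 0110✓ 1001✓ 1101✓ 1110✓
Round 1: -001 -110 0-10 00-1 001- 1-01
PIs = {-001, -110, 0-10, 00-1, 001-, 1-01}
Coverage chart:
  m1: -001,00-1
  m2: 0-10,001-
  m3: 00-1,001-
  m6: -110,0-10
  m9: -001,1-01
  m13: 1-01 ←essential
  m14: -110 ←essential
Essential: -110, 1-01

2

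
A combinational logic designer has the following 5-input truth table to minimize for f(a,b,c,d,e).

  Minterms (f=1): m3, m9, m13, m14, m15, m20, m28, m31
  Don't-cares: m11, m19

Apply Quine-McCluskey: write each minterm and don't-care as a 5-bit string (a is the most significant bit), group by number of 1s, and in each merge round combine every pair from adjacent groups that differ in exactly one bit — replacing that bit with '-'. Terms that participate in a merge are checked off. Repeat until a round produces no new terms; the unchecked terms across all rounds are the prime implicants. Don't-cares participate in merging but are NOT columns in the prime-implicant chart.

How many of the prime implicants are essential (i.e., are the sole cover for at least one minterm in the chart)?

4

[col 0] 00011*, 01001*, 01011*, 01101*, 01110*, 01111*, 10011*, 10100*, 11100*, 11111*
[col 1] -0011, -1111, 0-011, 01-01*, 01-11*, 010-1*, 011-1*, 0111-, 1-100
[col 2] 01--1
Prime implicants: -0011, -1111, 0-011, 01--1, 0111-, 1-100
PI chart (minterm → PIs covering it):
  3 | -0011,0-011
  9 | 01--1  (sole → essential)
  13 | 01--1  (sole → essential)
  14 | 0111-  (sole → essential)
  15 | -1111,01--1,0111-
  20 | 1-100  (sole → essential)
  28 | 1-100  (sole → essential)
  31 | -1111  (sole → essential)
Essential prime implicants: -1111, 01--1, 0111-, 1-100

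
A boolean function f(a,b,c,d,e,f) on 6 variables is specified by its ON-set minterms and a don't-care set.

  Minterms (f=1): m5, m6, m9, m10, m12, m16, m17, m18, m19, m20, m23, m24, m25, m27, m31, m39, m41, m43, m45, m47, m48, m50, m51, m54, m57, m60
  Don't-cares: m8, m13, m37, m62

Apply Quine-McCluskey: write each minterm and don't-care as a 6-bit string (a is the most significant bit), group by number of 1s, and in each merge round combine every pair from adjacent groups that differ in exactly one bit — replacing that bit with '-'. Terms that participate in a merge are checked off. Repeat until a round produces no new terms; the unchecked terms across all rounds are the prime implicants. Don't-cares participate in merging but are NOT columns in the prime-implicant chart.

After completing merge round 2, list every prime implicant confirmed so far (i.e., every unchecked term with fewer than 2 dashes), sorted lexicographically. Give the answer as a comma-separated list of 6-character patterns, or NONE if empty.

000110, 0010-0, 010-00, 11-110, 110-10, 1111-0

size-2^0 implicants → 000101(✓)  000110  001000(✓)  001001(✓)  001010(✓)  001100(✓)  001101(✓)  010000(✓)  010001(✓)  010010(✓)  010011(✓)  010100(✓)  010111(✓)  011000(✓)  011001(✓)  011011(✓)  011111(✓)  100101(✓)  100111(✓)  101001(✓)  101011(✓)  101101(✓)  101111(✓)  110000(✓)  110010(✓)  110011(✓)  110110(✓)  111001(✓)  111100(✓)  111110(✓)
size-2^1 implicants → -00101(✓)  -01001(✓)  -01101(✓)  -10000(✓)  -10010(✓)  -10011(✓)  -11001(✓)  0-1000(✓)  0-1001(✓)  00-101(✓)  001-00(✓)  001-01(✓)  0010-0  00100-(✓)  00110-(✓)  01-000(✓)  01-001(✓)  01-011(✓)  01-111(✓)  010-00  010-11(✓)  0100-0(✓)  0100-1(✓)  01000-(✓)  01001-(✓)  011-11(✓)  0110-1(✓)  01100-(✓)  1-1001(✓)  10-101(✓)  10-111(✓)  1001-1(✓)  101-01(✓)  101-11(✓)  1010-1(✓)  1011-1(✓)  11-110  110-10  1100-0(✓)  11001-(✓)  1111-0
size-2^2 implicants → --1001  -0-101  -01-01  -100-0  -1001-  0-100-  001-0-  01--11  01-0-1  01-00-  0100--  10-1-1  101--1
Unchecked terms (primes): --1001, -0-101, -01-01, -100-0, -1001-, 0-100-, 000110, 001-0-, 0010-0, 01--11, 01-0-1, 01-00-, 010-00, 0100--, 10-1-1, 101--1, 11-110, 110-10, 1111-0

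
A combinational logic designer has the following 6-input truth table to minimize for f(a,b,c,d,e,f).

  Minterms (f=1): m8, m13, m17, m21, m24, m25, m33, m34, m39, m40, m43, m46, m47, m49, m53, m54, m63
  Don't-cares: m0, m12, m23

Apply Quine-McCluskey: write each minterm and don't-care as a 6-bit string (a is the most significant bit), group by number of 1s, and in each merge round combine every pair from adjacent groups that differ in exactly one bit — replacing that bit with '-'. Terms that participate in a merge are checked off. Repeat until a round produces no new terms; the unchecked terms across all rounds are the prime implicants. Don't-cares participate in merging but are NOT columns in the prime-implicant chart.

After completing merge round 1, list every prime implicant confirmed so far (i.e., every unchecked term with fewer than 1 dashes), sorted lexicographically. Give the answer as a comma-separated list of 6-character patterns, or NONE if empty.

[col 0] 000000*, 001000*, 001100*, 001101*, 010001*, 010101*, 010111*, 011000*, 011001*, 100001*, 100010, 100111*, 101000*, 101011*, 101110*, 101111*, 110001*, 110101*, 110110, 111111*
[col 1] -01000, -10001*, -10101*, 0-1000, 00-000, 001-00, 00110-, 01-001, 010-01*, 0101-1, 01100-, 1-0001, 1-1111, 10-111, 101-11, 10111-, 110-01*
[col 2] -10-01
Prime implicants: -01000, -10-01, 0-1000, 00-000, 001-00, 00110-, 01-001, 0101-1, 01100-, 1-0001, 1-1111, 10-111, 100010, 101-11, 10111-, 110110

100010, 110110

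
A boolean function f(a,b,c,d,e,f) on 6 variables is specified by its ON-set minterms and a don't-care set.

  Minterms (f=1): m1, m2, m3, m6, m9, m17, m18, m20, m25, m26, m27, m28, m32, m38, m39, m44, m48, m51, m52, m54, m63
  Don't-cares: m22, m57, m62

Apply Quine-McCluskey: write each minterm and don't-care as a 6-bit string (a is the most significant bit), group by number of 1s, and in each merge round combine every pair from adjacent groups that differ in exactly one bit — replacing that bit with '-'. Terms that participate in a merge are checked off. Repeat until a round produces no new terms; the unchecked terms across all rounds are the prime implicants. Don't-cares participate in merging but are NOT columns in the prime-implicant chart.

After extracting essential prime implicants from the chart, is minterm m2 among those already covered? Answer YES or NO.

Round 0: 000001✓ 000010✓ 000011✓ 000110✓ 001001✓ 010001✓ 010010✓ 010100✓ 010110✓ 011001✓ 011010✓ 011011✓ 011100✓ 100000✓ 100110✓ 100111✓ 101100 110000✓ 110011 110100✓ 110110✓ 111001✓ 111110✓ 111111✓
Round 1: -00110✓ -10100✓ -10110✓ -11001 0-0001✓ 0-0010✓ 0-0110✓ 0-1001✓ 00-001✓ 000-10✓ 0000-1 00001- 01-001✓ 01-010 01-100 010-10✓ 0101-0✓ 0110-1 01101- 1-0000 1-0110✓ 10011- 11-110 110-00 1101-0✓ 11111-
Round 2: --0110 -101-0 0--001 0-0-10
PIs = {--0110, -101-0, -11001, 0--001, 0-0-10, 0000-1, 00001-, 01-010, 01-100, 0110-1, 01101-, 1-0000, 10011-, 101100, 11-110, 110-00, 110011, 11111-}
Coverage chart:
  m1: 0--001,0000-1
  m2: 0-0-10,00001-
  m3: 0000-1,00001-
  m6: --0110,0-0-10
  m9: 0--001 ←essential
  m17: 0--001 ←essential
  m18: 0-0-10,01-010
  m20: -101-0,01-100
  m25: -11001,0--001,0110-1
  m26: 01-010,01101-
  m27: 0110-1,01101-
  m28: 01-100 ←essential
  m32: 1-0000 ←essential
  m38: --0110,10011-
  m39: 10011- ←essential
  m44: 101100 ←essential
  m48: 1-0000,110-00
  m51: 110011 ←essential
  m52: -101-0,110-00
  m54: --0110,-101-0,11-110
  m63: 11111- ←essential
Essential: 0--001, 01-100, 1-0000, 10011-, 101100, 110011, 11111-

NO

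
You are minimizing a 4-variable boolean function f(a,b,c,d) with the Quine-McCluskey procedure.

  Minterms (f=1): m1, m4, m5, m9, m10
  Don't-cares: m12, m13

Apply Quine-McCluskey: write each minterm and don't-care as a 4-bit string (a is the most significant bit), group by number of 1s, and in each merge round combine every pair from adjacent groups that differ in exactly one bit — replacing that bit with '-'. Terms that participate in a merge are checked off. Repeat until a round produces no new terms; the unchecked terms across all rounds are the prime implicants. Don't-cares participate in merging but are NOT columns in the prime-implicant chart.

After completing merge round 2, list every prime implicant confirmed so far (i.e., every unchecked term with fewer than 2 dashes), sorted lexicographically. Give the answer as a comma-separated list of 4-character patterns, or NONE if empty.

1010

Round 0: 0001✓ 0100✓ 0101✓ 1001✓ 1010 1100✓ 1101✓
Round 1: -001✓ -100✓ -101✓ 0-01✓ 010-✓ 1-01✓ 110-✓
Round 2: --01 -10-
PIs = {--01, -10-, 1010}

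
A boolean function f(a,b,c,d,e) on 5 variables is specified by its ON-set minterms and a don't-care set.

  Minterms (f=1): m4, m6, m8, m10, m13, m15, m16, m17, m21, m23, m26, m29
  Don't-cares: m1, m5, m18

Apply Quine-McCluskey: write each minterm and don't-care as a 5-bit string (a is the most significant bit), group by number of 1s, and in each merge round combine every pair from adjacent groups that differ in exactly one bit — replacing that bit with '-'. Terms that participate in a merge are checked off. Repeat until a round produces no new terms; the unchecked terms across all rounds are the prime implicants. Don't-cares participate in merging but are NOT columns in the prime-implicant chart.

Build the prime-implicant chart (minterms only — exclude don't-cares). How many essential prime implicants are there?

5

size-2^0 implicants → 00001(✓)  00100(✓)  00101(✓)  00110(✓)  01000(✓)  01010(✓)  01101(✓)  01111(✓)  10000(✓)  10001(✓)  10010(✓)  10101(✓)  10111(✓)  11010(✓)  11101(✓)
size-2^1 implicants → -0001(✓)  -0101(✓)  -1010  -1101(✓)  0-101(✓)  00-01(✓)  001-0  0010-  010-0  011-1  1-010  1-101(✓)  10-01(✓)  100-0  1000-  101-1
size-2^2 implicants → --101  -0-01
Unchecked terms (primes): --101, -0-01, -1010, 001-0, 0010-, 010-0, 011-1, 1-010, 100-0, 1000-, 101-1
Minterm coverage:
  m4 ⊆ 001-0,0010-
  m6 ⊆ 001-0 [E]
  m8 ⊆ 010-0 [E]
  m10 ⊆ -1010,010-0
  m13 ⊆ --101,011-1
  m15 ⊆ 011-1 [E]
  m16 ⊆ 100-0,1000-
  m17 ⊆ -0-01,1000-
  m21 ⊆ --101,-0-01,101-1
  m23 ⊆ 101-1 [E]
  m26 ⊆ -1010,1-010
  m29 ⊆ --101 [E]
E = {--101, 001-0, 010-0, 011-1, 101-1}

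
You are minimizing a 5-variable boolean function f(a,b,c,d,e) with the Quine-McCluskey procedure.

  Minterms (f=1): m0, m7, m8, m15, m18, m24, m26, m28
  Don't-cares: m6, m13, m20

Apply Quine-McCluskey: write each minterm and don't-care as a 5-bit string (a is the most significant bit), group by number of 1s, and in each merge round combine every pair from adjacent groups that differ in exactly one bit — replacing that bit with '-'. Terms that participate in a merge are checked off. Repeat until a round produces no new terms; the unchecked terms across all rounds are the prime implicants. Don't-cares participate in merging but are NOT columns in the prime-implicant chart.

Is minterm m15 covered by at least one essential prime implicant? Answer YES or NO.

Round 0: 00000✓ 00110✓ 00111✓ 01000✓ 01101✓ 01111✓ 10010✓ 10100✓ 11000✓ 11010✓ 11100✓
Round 1: -1000 0-000 0-111 0011- 011-1 1-010 1-100 11-00 110-0
PIs = {-1000, 0-000, 0-111, 0011-, 011-1, 1-010, 1-100, 11-00, 110-0}
Coverage chart:
  m0: 0-000 ←essential
  m7: 0-111,0011-
  m8: -1000,0-000
  m15: 0-111,011-1
  m18: 1-010 ←essential
  m24: -1000,11-00,110-0
  m26: 1-010,110-0
  m28: 1-100,11-00
Essential: 0-000, 1-010

NO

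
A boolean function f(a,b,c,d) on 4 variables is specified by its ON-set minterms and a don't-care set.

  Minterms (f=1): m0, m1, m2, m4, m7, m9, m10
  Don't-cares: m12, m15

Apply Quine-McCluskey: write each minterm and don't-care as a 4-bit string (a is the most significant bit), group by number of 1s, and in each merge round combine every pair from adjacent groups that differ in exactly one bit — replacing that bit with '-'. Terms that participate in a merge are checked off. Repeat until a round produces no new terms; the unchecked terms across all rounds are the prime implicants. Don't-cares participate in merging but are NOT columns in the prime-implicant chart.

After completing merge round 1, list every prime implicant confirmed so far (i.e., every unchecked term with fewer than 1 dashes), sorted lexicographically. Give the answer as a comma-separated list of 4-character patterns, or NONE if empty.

size-2^0 implicants → 0000(✓)  0001(✓)  0010(✓)  0100(✓)  0111(✓)  1001(✓)  1010(✓)  1100(✓)  1111(✓)
size-2^1 implicants → -001  -010  -100  -111  0-00  00-0  000-
Unchecked terms (primes): -001, -010, -100, -111, 0-00, 00-0, 000-

NONE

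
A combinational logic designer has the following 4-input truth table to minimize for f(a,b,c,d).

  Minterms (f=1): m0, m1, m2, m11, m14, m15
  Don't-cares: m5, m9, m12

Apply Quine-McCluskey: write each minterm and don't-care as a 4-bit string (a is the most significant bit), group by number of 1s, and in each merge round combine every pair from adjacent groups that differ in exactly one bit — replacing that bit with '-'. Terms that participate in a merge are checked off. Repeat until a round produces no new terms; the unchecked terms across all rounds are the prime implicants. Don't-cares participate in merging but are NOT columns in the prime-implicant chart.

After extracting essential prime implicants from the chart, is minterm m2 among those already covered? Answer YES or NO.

YES

[col 0] 0000*, 0001*, 0010*, 0101*, 1001*, 1011*, 1100*, 1110*, 1111*
[col 1] -001, 0-01, 00-0, 000-, 1-11, 10-1, 11-0, 111-
Prime implicants: -001, 0-01, 00-0, 000-, 1-11, 10-1, 11-0, 111-
PI chart (minterm → PIs covering it):
  0 | 00-0,000-
  1 | -001,0-01,000-
  2 | 00-0  (sole → essential)
  11 | 1-11,10-1
  14 | 11-0,111-
  15 | 1-11,111-
Essential prime implicants: 00-0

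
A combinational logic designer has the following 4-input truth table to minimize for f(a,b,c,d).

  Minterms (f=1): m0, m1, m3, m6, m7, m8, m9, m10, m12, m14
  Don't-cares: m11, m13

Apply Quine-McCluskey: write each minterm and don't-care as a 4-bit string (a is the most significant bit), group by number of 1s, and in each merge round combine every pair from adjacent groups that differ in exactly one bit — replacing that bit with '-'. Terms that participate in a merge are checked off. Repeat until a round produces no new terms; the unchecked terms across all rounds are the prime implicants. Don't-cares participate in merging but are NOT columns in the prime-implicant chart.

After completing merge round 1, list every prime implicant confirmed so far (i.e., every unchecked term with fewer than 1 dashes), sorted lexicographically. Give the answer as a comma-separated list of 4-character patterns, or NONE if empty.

NONE

size-2^0 implicants → 0000(✓)  0001(✓)  0011(✓)  0110(✓)  0111(✓)  1000(✓)  1001(✓)  1010(✓)  1011(✓)  1100(✓)  1101(✓)  1110(✓)
size-2^1 implicants → -000(✓)  -001(✓)  -011(✓)  -110  0-11  00-1(✓)  000-(✓)  011-  1-00(✓)  1-01(✓)  1-10(✓)  10-0(✓)  10-1(✓)  100-(✓)  101-(✓)  11-0(✓)  110-(✓)
size-2^2 implicants → -0-1  -00-  1--0  1-0-  10--
Unchecked terms (primes): -0-1, -00-, -110, 0-11, 011-, 1--0, 1-0-, 10--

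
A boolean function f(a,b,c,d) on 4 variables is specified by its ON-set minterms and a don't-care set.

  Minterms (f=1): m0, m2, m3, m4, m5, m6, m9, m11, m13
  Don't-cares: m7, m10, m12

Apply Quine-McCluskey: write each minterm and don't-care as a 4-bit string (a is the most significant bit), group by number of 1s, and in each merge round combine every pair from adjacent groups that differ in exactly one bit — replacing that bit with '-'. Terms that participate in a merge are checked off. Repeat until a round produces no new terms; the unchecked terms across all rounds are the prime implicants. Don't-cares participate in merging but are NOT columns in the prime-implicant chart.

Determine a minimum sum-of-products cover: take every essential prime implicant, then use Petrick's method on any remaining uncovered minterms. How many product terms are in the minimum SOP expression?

size-2^0 implicants → 0000(✓)  0010(✓)  0011(✓)  0100(✓)  0101(✓)  0110(✓)  0111(✓)  1001(✓)  1010(✓)  1011(✓)  1100(✓)  1101(✓)
size-2^1 implicants → -010(✓)  -011(✓)  -100(✓)  -101(✓)  0-00(✓)  0-10(✓)  0-11(✓)  00-0(✓)  001-(✓)  01-0(✓)  01-1(✓)  010-(✓)  011-(✓)  1-01  10-1  101-(✓)  110-(✓)
size-2^2 implicants → -01-  -10-  0--0  0-1-  01--
Unchecked terms (primes): -01-, -10-, 0--0, 0-1-, 01--, 1-01, 10-1
Minterm coverage:
  m0 ⊆ 0--0 [E]
  m2 ⊆ -01-,0--0,0-1-
  m3 ⊆ -01-,0-1-
  m4 ⊆ -10-,0--0,01--
  m5 ⊆ -10-,01--
  m6 ⊆ 0--0,0-1-,01--
  m9 ⊆ 1-01,10-1
  m11 ⊆ -01-,10-1
  m13 ⊆ -10-,1-01
E = {0--0}
Petrick residual → -01-, -10-, 1-01
Cover = b'c + bc' + a'd' + ac'd  |cover|=4

4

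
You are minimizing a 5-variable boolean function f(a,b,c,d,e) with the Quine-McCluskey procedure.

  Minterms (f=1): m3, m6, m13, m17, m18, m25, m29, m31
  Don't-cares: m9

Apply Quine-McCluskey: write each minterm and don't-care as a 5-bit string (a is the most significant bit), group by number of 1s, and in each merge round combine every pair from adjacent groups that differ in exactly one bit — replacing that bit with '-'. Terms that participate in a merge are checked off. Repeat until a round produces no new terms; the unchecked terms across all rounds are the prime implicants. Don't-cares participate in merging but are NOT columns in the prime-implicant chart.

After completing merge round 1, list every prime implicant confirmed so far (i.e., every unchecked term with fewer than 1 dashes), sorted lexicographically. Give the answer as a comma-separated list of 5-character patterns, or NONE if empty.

[col 0] 00011, 00110, 01001*, 01101*, 10001*, 10010, 11001*, 11101*, 11111*
[col 1] -1001*, -1101*, 01-01*, 1-001, 11-01*, 111-1
[col 2] -1-01
Prime implicants: -1-01, 00011, 00110, 1-001, 10010, 111-1

00011, 00110, 10010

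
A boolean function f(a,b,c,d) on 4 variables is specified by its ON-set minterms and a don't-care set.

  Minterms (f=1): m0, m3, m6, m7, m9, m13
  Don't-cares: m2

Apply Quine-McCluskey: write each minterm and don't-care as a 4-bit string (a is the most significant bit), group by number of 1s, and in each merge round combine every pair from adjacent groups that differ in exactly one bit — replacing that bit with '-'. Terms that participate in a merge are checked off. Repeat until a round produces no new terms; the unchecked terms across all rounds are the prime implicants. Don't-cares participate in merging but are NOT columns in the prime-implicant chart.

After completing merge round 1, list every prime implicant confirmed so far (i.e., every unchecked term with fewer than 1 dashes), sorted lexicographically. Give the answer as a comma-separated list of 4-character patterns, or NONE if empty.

[col 0] 0000*, 0010*, 0011*, 0110*, 0111*, 1001*, 1101*
[col 1] 0-10*, 0-11*, 00-0, 001-*, 011-*, 1-01
[col 2] 0-1-
Prime implicants: 0-1-, 00-0, 1-01

NONE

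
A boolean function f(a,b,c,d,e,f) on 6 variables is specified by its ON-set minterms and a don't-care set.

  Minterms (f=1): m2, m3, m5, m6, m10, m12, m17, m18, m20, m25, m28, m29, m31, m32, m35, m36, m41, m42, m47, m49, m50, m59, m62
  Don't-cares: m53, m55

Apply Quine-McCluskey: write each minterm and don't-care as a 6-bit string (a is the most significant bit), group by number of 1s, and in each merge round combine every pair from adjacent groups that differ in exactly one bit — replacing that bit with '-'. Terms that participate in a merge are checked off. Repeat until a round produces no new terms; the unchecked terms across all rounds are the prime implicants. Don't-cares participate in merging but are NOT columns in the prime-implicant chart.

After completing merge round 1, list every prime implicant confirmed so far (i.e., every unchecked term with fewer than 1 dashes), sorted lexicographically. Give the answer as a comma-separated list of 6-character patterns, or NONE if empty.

000101, 101001, 101111, 111011, 111110

[col 0] 000010*, 000011*, 000101, 000110*, 001010*, 001100*, 010001*, 010010*, 010100*, 011001*, 011100*, 011101*, 011111*, 100000*, 100011*, 100100*, 101001, 101010*, 101111, 110001*, 110010*, 110101*, 110111*, 111011, 111110
[col 1] -00011, -01010, -10001, -10010, 0-0010, 0-1100, 00-010, 000-10, 00001-, 01-001, 01-100, 011-01, 0111-1, 01110-, 100-00, 110-01, 1101-1
Prime implicants: -00011, -01010, -10001, -10010, 0-0010, 0-1100, 00-010, 000-10, 00001-, 000101, 01-001, 01-100, 011-01, 0111-1, 01110-, 100-00, 101001, 101111, 110-01, 1101-1, 111011, 111110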